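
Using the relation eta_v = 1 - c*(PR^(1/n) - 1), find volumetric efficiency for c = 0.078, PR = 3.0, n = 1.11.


PR^(1/n) = 3.0^(1/1.11) = 2.690537
eta_v = 1 - 0.078 * (2.690537 - 1)
eta_v = 0.8681

0.8681


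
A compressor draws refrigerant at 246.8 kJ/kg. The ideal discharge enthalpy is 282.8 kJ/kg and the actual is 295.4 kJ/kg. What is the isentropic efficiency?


dh_ideal = 282.8 - 246.8 = 36.0 kJ/kg
dh_actual = 295.4 - 246.8 = 48.6 kJ/kg
eta_s = dh_ideal / dh_actual = 36.0 / 48.6
eta_s = 0.7407

0.7407


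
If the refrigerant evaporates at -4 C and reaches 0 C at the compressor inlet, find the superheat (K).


Superheat = T_suction - T_evap
Superheat = 0 - (-4)
Superheat = 4 K

4


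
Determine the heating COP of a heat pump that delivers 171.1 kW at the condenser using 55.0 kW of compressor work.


COP_hp = Q_cond / W
COP_hp = 171.1 / 55.0
COP_hp = 3.111

3.111


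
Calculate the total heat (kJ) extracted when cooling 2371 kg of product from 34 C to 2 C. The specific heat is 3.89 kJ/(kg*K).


dT = 34 - (2) = 32 K
Q = m * cp * dT = 2371 * 3.89 * 32
Q = 295142 kJ

295142


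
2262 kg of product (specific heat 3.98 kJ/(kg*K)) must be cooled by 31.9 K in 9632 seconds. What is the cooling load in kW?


Q = m * cp * dT / t
Q = 2262 * 3.98 * 31.9 / 9632
Q = 29.816 kW

29.816


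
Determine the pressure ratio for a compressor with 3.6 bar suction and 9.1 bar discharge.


PR = P_high / P_low
PR = 9.1 / 3.6
PR = 2.528

2.528


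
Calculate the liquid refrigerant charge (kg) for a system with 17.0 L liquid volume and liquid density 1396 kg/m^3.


Charge = V * rho / 1000
Charge = 17.0 * 1396 / 1000
Charge = 23.73 kg

23.73


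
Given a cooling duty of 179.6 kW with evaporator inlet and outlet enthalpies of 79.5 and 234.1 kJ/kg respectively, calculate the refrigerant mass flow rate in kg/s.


dh = 234.1 - 79.5 = 154.6 kJ/kg
m_dot = Q / dh = 179.6 / 154.6 = 1.1617 kg/s

1.1617


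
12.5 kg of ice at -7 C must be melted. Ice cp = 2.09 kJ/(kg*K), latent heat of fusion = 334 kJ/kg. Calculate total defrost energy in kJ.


Sensible heat = cp * dT = 2.09 * 7 = 14.63 kJ/kg
Total per kg = 14.63 + 334 = 348.63 kJ/kg
Q = m * total = 12.5 * 348.63
Q = 4357.9 kJ

4357.9


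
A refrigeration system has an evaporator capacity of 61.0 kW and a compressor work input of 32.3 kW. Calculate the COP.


COP = Q_evap / W
COP = 61.0 / 32.3
COP = 1.889

1.889


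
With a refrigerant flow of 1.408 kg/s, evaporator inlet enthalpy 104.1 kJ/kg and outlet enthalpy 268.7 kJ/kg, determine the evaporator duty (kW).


dh = 268.7 - 104.1 = 164.6 kJ/kg
Q_evap = m_dot * dh = 1.408 * 164.6
Q_evap = 231.76 kW

231.76


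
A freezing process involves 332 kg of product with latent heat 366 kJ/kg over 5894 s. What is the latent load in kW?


Q_lat = m * h_fg / t
Q_lat = 332 * 366 / 5894
Q_lat = 20.62 kW

20.62


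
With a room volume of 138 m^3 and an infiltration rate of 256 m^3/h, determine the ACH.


ACH = flow / volume
ACH = 256 / 138
ACH = 1.855

1.855


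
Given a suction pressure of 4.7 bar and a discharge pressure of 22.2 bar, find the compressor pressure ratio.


PR = P_high / P_low
PR = 22.2 / 4.7
PR = 4.723

4.723


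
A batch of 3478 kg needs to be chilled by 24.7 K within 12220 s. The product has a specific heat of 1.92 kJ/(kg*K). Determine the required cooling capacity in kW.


Q = m * cp * dT / t
Q = 3478 * 1.92 * 24.7 / 12220
Q = 13.498 kW

13.498


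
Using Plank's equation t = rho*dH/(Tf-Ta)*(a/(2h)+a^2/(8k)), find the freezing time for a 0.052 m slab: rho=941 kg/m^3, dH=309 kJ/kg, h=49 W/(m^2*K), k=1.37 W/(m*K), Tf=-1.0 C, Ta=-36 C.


dT = -1.0 - (-36) = 35.0 K
term1 = a/(2h) = 0.052/(2*49) = 0.0005306122449
term2 = a^2/(8k) = 0.052^2/(8*1.37) = 0.0002467153285
t = rho*dH*1000/dT * (term1 + term2)
t = 941*309*1000/35.0 * (0.0005306122449 + 0.0002467153285)
t = 6458 s

6458


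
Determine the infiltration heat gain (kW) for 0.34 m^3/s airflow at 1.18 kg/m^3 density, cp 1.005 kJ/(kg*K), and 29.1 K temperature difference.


Q = V_dot * rho * cp * dT
Q = 0.34 * 1.18 * 1.005 * 29.1
Q = 11.733 kW

11.733


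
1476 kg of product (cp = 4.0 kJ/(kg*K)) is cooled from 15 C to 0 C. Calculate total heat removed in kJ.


dT = 15 - (0) = 15 K
Q = m * cp * dT = 1476 * 4.0 * 15
Q = 88560 kJ

88560


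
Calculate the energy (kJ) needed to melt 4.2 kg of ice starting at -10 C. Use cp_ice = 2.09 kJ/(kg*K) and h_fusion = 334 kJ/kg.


Sensible heat = cp * dT = 2.09 * 10 = 20.9 kJ/kg
Total per kg = 20.9 + 334 = 354.9 kJ/kg
Q = m * total = 4.2 * 354.9
Q = 1490.6 kJ

1490.6


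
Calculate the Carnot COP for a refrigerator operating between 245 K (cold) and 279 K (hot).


dT = 279 - 245 = 34 K
COP_carnot = T_cold / dT = 245 / 34
COP_carnot = 7.206

7.206


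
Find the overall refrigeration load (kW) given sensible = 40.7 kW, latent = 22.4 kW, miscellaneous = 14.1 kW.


Q_total = Q_s + Q_l + Q_misc
Q_total = 40.7 + 22.4 + 14.1
Q_total = 77.2 kW

77.2


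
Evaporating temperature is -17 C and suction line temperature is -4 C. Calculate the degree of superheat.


Superheat = T_suction - T_evap
Superheat = -4 - (-17)
Superheat = 13 K

13


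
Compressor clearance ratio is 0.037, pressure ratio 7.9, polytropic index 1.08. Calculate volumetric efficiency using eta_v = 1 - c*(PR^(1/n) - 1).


PR^(1/n) = 7.9^(1/1.08) = 6.77854051
eta_v = 1 - 0.037 * (6.77854051 - 1)
eta_v = 0.7862

0.7862


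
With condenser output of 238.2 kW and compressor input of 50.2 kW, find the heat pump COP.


COP_hp = Q_cond / W
COP_hp = 238.2 / 50.2
COP_hp = 4.745

4.745


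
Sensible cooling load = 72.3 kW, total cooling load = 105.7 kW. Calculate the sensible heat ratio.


SHR = Q_sensible / Q_total
SHR = 72.3 / 105.7
SHR = 0.684

0.684


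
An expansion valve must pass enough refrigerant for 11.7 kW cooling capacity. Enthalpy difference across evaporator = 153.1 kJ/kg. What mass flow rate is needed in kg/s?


m_dot = Q / dh
m_dot = 11.7 / 153.1
m_dot = 0.0764 kg/s

0.0764


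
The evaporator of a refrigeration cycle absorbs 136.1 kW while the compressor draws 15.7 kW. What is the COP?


COP = Q_evap / W
COP = 136.1 / 15.7
COP = 8.669

8.669


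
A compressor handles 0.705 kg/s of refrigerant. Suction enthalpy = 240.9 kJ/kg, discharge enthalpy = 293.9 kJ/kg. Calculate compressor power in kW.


dh = 293.9 - 240.9 = 53.0 kJ/kg
W = m_dot * dh = 0.705 * 53.0 = 37.37 kW

37.37


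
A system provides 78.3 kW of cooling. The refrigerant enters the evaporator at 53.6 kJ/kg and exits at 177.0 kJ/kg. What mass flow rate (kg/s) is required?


dh = 177.0 - 53.6 = 123.4 kJ/kg
m_dot = Q / dh = 78.3 / 123.4 = 0.6345 kg/s

0.6345


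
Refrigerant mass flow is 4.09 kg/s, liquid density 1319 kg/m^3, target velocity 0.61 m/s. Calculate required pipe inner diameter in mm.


A = m_dot / (rho * v) = 4.09 / (1319 * 0.61) = 0.005083334369 m^2
d = sqrt(4*A/pi) * 1000
d = 80.5 mm

80.5


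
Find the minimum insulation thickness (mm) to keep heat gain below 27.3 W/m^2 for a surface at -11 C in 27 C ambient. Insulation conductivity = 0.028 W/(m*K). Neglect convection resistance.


dT = 27 - (-11) = 38 K
thickness = k * dT / q_max * 1000
thickness = 0.028 * 38 / 27.3 * 1000
thickness = 39.0 mm

39.0


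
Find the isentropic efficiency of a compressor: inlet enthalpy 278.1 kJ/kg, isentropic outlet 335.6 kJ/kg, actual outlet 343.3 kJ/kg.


dh_ideal = 335.6 - 278.1 = 57.5 kJ/kg
dh_actual = 343.3 - 278.1 = 65.2 kJ/kg
eta_s = dh_ideal / dh_actual = 57.5 / 65.2
eta_s = 0.8819

0.8819


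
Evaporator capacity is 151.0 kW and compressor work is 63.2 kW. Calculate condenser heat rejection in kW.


Q_cond = Q_evap + W
Q_cond = 151.0 + 63.2
Q_cond = 214.2 kW

214.2


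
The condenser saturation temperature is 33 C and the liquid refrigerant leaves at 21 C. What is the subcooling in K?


Subcooling = T_cond - T_liquid
Subcooling = 33 - 21
Subcooling = 12 K

12


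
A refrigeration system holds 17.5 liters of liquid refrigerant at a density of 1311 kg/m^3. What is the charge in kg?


Charge = V * rho / 1000
Charge = 17.5 * 1311 / 1000
Charge = 22.94 kg

22.94


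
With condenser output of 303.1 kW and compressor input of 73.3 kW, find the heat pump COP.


COP_hp = Q_cond / W
COP_hp = 303.1 / 73.3
COP_hp = 4.135

4.135


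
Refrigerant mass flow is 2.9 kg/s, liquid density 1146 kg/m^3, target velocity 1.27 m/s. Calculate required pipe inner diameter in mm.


A = m_dot / (rho * v) = 2.9 / (1146 * 1.27) = 0.001992551978 m^2
d = sqrt(4*A/pi) * 1000
d = 50.4 mm

50.4


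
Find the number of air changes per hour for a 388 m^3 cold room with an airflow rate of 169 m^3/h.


ACH = flow / volume
ACH = 169 / 388
ACH = 0.436

0.436


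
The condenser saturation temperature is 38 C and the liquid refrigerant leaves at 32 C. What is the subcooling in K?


Subcooling = T_cond - T_liquid
Subcooling = 38 - 32
Subcooling = 6 K

6


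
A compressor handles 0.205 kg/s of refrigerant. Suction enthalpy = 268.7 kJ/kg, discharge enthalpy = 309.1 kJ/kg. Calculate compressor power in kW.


dh = 309.1 - 268.7 = 40.4 kJ/kg
W = m_dot * dh = 0.205 * 40.4 = 8.28 kW

8.28


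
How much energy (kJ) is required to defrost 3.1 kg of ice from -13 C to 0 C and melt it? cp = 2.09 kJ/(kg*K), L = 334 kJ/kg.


Sensible heat = cp * dT = 2.09 * 13 = 27.17 kJ/kg
Total per kg = 27.17 + 334 = 361.17 kJ/kg
Q = m * total = 3.1 * 361.17
Q = 1119.6 kJ

1119.6


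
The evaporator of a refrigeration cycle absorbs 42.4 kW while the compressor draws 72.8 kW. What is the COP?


COP = Q_evap / W
COP = 42.4 / 72.8
COP = 0.582

0.582


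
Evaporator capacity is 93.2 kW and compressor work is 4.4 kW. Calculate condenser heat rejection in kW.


Q_cond = Q_evap + W
Q_cond = 93.2 + 4.4
Q_cond = 97.6 kW

97.6


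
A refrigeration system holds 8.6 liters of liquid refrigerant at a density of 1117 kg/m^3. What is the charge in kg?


Charge = V * rho / 1000
Charge = 8.6 * 1117 / 1000
Charge = 9.61 kg

9.61


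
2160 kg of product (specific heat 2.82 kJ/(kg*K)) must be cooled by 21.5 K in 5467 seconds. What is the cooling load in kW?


Q = m * cp * dT / t
Q = 2160 * 2.82 * 21.5 / 5467
Q = 23.955 kW

23.955


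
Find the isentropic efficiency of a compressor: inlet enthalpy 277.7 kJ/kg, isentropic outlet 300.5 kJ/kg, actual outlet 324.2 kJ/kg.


dh_ideal = 300.5 - 277.7 = 22.8 kJ/kg
dh_actual = 324.2 - 277.7 = 46.5 kJ/kg
eta_s = dh_ideal / dh_actual = 22.8 / 46.5
eta_s = 0.4903

0.4903


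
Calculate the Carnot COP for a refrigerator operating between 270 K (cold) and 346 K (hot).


dT = 346 - 270 = 76 K
COP_carnot = T_cold / dT = 270 / 76
COP_carnot = 3.553

3.553


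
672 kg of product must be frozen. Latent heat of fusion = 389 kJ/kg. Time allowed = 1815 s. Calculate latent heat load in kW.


Q_lat = m * h_fg / t
Q_lat = 672 * 389 / 1815
Q_lat = 144.03 kW

144.03


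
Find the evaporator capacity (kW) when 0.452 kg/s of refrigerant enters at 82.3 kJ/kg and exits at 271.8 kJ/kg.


dh = 271.8 - 82.3 = 189.5 kJ/kg
Q_evap = m_dot * dh = 0.452 * 189.5
Q_evap = 85.65 kW

85.65


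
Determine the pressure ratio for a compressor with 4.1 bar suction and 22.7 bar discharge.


PR = P_high / P_low
PR = 22.7 / 4.1
PR = 5.537

5.537


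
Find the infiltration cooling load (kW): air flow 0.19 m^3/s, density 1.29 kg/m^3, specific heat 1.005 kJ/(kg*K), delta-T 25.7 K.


Q = V_dot * rho * cp * dT
Q = 0.19 * 1.29 * 1.005 * 25.7
Q = 6.331 kW

6.331


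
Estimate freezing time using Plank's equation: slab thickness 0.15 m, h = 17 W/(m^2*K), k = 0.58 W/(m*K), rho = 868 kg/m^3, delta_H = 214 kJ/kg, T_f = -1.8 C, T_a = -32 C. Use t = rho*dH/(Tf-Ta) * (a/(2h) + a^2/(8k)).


dT = -1.8 - (-32) = 30.2 K
term1 = a/(2h) = 0.15/(2*17) = 0.004411764706
term2 = a^2/(8k) = 0.15^2/(8*0.58) = 0.004849137931
t = rho*dH*1000/dT * (term1 + term2)
t = 868*214*1000/30.2 * (0.004411764706 + 0.004849137931)
t = 56961 s

56961


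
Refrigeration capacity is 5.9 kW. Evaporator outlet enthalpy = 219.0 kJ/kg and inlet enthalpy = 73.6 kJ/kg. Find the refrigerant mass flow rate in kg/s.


dh = 219.0 - 73.6 = 145.4 kJ/kg
m_dot = Q / dh = 5.9 / 145.4 = 0.0406 kg/s

0.0406


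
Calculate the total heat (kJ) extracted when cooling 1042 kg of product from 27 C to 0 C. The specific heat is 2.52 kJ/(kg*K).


dT = 27 - (0) = 27 K
Q = m * cp * dT = 1042 * 2.52 * 27
Q = 70898 kJ

70898


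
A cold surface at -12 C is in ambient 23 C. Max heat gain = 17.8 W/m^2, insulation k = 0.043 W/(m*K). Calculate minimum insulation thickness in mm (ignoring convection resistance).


dT = 23 - (-12) = 35 K
thickness = k * dT / q_max * 1000
thickness = 0.043 * 35 / 17.8 * 1000
thickness = 84.6 mm

84.6


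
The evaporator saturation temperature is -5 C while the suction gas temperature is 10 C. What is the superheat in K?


Superheat = T_suction - T_evap
Superheat = 10 - (-5)
Superheat = 15 K

15


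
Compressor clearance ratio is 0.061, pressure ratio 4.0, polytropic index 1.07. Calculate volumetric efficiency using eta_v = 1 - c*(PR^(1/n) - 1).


PR^(1/n) = 4.0^(1/1.07) = 3.65319529
eta_v = 1 - 0.061 * (3.65319529 - 1)
eta_v = 0.8382

0.8382


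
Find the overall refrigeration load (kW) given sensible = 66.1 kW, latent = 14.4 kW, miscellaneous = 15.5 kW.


Q_total = Q_s + Q_l + Q_misc
Q_total = 66.1 + 14.4 + 15.5
Q_total = 96.0 kW

96.0


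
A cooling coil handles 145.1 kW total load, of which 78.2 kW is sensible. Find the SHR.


SHR = Q_sensible / Q_total
SHR = 78.2 / 145.1
SHR = 0.539

0.539


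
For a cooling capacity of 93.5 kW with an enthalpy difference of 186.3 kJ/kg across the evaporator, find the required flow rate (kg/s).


m_dot = Q / dh
m_dot = 93.5 / 186.3
m_dot = 0.5019 kg/s

0.5019


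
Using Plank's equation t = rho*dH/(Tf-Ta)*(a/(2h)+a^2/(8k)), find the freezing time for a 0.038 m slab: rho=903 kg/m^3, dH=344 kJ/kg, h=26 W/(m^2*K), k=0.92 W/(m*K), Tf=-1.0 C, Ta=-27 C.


dT = -1.0 - (-27) = 26.0 K
term1 = a/(2h) = 0.038/(2*26) = 0.0007307692308
term2 = a^2/(8k) = 0.038^2/(8*0.92) = 0.0001961956522
t = rho*dH*1000/dT * (term1 + term2)
t = 903*344*1000/26.0 * (0.0007307692308 + 0.0001961956522)
t = 11075 s

11075


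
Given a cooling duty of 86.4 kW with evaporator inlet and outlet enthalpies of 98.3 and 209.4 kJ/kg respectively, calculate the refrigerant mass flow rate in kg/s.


dh = 209.4 - 98.3 = 111.1 kJ/kg
m_dot = Q / dh = 86.4 / 111.1 = 0.7777 kg/s

0.7777


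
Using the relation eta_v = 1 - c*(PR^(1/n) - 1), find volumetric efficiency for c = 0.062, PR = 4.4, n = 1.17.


PR^(1/n) = 4.4^(1/1.17) = 3.54780346
eta_v = 1 - 0.062 * (3.54780346 - 1)
eta_v = 0.842

0.842


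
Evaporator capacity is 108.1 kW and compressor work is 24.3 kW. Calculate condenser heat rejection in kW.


Q_cond = Q_evap + W
Q_cond = 108.1 + 24.3
Q_cond = 132.4 kW

132.4


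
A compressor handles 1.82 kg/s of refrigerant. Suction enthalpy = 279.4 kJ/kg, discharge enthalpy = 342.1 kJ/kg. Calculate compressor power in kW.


dh = 342.1 - 279.4 = 62.7 kJ/kg
W = m_dot * dh = 1.82 * 62.7 = 114.11 kW

114.11


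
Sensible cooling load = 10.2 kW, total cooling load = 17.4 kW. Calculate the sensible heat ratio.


SHR = Q_sensible / Q_total
SHR = 10.2 / 17.4
SHR = 0.586

0.586


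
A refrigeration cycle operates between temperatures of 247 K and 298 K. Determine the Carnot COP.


dT = 298 - 247 = 51 K
COP_carnot = T_cold / dT = 247 / 51
COP_carnot = 4.843

4.843


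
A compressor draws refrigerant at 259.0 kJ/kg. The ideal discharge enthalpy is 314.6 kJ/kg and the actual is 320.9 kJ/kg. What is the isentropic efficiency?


dh_ideal = 314.6 - 259.0 = 55.6 kJ/kg
dh_actual = 320.9 - 259.0 = 61.9 kJ/kg
eta_s = dh_ideal / dh_actual = 55.6 / 61.9
eta_s = 0.8982

0.8982


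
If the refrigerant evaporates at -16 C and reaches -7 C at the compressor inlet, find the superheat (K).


Superheat = T_suction - T_evap
Superheat = -7 - (-16)
Superheat = 9 K

9


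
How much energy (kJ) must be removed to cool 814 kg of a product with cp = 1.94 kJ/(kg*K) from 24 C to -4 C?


dT = 24 - (-4) = 28 K
Q = m * cp * dT = 814 * 1.94 * 28
Q = 44216 kJ

44216


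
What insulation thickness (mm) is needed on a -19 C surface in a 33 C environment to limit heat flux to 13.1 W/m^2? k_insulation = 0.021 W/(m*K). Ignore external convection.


dT = 33 - (-19) = 52 K
thickness = k * dT / q_max * 1000
thickness = 0.021 * 52 / 13.1 * 1000
thickness = 83.4 mm

83.4


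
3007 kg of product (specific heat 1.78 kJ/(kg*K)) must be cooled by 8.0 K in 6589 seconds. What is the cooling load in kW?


Q = m * cp * dT / t
Q = 3007 * 1.78 * 8.0 / 6589
Q = 6.499 kW

6.499


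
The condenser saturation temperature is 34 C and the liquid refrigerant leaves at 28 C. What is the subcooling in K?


Subcooling = T_cond - T_liquid
Subcooling = 34 - 28
Subcooling = 6 K

6


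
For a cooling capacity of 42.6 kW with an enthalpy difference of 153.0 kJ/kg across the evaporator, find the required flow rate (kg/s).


m_dot = Q / dh
m_dot = 42.6 / 153.0
m_dot = 0.2784 kg/s

0.2784


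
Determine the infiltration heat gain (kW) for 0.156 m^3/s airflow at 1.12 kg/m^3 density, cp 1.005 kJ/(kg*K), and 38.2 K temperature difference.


Q = V_dot * rho * cp * dT
Q = 0.156 * 1.12 * 1.005 * 38.2
Q = 6.708 kW

6.708


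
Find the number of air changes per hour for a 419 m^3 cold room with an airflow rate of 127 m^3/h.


ACH = flow / volume
ACH = 127 / 419
ACH = 0.303

0.303


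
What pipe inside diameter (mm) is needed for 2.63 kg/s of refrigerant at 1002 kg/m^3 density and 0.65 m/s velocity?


A = m_dot / (rho * v) = 2.63 / (1002 * 0.65) = 0.004038077691 m^2
d = sqrt(4*A/pi) * 1000
d = 71.7 mm

71.7


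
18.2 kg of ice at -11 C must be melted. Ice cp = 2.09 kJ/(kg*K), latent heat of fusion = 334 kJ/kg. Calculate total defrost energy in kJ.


Sensible heat = cp * dT = 2.09 * 11 = 22.99 kJ/kg
Total per kg = 22.99 + 334 = 356.99 kJ/kg
Q = m * total = 18.2 * 356.99
Q = 6497.2 kJ

6497.2


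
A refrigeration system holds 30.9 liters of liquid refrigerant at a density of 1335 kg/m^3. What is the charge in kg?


Charge = V * rho / 1000
Charge = 30.9 * 1335 / 1000
Charge = 41.25 kg

41.25


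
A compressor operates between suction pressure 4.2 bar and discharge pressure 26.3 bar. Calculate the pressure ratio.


PR = P_high / P_low
PR = 26.3 / 4.2
PR = 6.262

6.262


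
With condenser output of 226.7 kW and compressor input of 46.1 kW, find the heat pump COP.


COP_hp = Q_cond / W
COP_hp = 226.7 / 46.1
COP_hp = 4.918

4.918


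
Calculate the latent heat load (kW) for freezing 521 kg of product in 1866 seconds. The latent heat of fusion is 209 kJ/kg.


Q_lat = m * h_fg / t
Q_lat = 521 * 209 / 1866
Q_lat = 58.35 kW

58.35


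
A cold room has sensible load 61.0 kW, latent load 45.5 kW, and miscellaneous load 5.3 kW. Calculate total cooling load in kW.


Q_total = Q_s + Q_l + Q_misc
Q_total = 61.0 + 45.5 + 5.3
Q_total = 111.8 kW

111.8


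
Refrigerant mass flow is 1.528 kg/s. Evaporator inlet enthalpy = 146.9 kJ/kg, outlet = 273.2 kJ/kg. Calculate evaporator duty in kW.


dh = 273.2 - 146.9 = 126.3 kJ/kg
Q_evap = m_dot * dh = 1.528 * 126.3
Q_evap = 192.99 kW

192.99


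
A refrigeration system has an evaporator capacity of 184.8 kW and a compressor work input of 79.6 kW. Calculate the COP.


COP = Q_evap / W
COP = 184.8 / 79.6
COP = 2.322

2.322


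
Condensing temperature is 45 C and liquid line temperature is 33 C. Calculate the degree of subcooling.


Subcooling = T_cond - T_liquid
Subcooling = 45 - 33
Subcooling = 12 K

12


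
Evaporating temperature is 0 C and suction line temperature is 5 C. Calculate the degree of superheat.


Superheat = T_suction - T_evap
Superheat = 5 - (0)
Superheat = 5 K

5


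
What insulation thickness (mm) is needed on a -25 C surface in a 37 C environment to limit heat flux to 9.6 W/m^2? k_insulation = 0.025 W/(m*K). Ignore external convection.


dT = 37 - (-25) = 62 K
thickness = k * dT / q_max * 1000
thickness = 0.025 * 62 / 9.6 * 1000
thickness = 161.5 mm

161.5


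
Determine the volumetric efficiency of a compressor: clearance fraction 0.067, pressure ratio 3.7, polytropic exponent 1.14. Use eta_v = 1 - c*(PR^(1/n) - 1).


PR^(1/n) = 3.7^(1/1.14) = 3.15081254
eta_v = 1 - 0.067 * (3.15081254 - 1)
eta_v = 0.8559

0.8559


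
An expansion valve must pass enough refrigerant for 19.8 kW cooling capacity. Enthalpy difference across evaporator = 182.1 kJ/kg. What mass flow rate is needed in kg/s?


m_dot = Q / dh
m_dot = 19.8 / 182.1
m_dot = 0.1087 kg/s

0.1087


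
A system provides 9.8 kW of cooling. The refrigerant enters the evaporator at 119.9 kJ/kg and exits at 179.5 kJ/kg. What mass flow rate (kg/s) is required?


dh = 179.5 - 119.9 = 59.6 kJ/kg
m_dot = Q / dh = 9.8 / 59.6 = 0.1644 kg/s

0.1644


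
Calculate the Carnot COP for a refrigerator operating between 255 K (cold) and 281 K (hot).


dT = 281 - 255 = 26 K
COP_carnot = T_cold / dT = 255 / 26
COP_carnot = 9.808

9.808


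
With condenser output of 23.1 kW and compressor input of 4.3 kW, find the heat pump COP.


COP_hp = Q_cond / W
COP_hp = 23.1 / 4.3
COP_hp = 5.372

5.372


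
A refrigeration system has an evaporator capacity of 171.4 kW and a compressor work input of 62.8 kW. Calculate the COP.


COP = Q_evap / W
COP = 171.4 / 62.8
COP = 2.729

2.729


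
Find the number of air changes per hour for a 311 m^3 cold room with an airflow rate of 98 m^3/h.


ACH = flow / volume
ACH = 98 / 311
ACH = 0.315

0.315


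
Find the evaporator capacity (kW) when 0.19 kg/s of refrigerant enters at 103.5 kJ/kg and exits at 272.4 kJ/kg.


dh = 272.4 - 103.5 = 168.9 kJ/kg
Q_evap = m_dot * dh = 0.19 * 168.9
Q_evap = 32.09 kW

32.09


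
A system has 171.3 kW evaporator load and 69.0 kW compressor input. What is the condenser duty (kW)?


Q_cond = Q_evap + W
Q_cond = 171.3 + 69.0
Q_cond = 240.3 kW

240.3


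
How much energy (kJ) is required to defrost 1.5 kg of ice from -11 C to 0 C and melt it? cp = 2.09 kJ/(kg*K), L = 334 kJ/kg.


Sensible heat = cp * dT = 2.09 * 11 = 22.99 kJ/kg
Total per kg = 22.99 + 334 = 356.99 kJ/kg
Q = m * total = 1.5 * 356.99
Q = 535.5 kJ

535.5


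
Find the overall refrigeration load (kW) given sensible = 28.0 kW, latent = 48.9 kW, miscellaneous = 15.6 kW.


Q_total = Q_s + Q_l + Q_misc
Q_total = 28.0 + 48.9 + 15.6
Q_total = 92.5 kW

92.5


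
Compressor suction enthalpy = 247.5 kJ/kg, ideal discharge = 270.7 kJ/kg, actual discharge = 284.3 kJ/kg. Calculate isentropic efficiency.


dh_ideal = 270.7 - 247.5 = 23.2 kJ/kg
dh_actual = 284.3 - 247.5 = 36.8 kJ/kg
eta_s = dh_ideal / dh_actual = 23.2 / 36.8
eta_s = 0.6304

0.6304


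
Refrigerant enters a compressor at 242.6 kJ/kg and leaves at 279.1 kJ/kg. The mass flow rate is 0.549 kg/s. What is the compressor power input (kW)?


dh = 279.1 - 242.6 = 36.5 kJ/kg
W = m_dot * dh = 0.549 * 36.5 = 20.04 kW

20.04


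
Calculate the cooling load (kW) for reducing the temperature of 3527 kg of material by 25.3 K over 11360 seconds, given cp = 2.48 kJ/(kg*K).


Q = m * cp * dT / t
Q = 3527 * 2.48 * 25.3 / 11360
Q = 19.48 kW

19.48


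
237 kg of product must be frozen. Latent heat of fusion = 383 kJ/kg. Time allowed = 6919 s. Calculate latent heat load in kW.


Q_lat = m * h_fg / t
Q_lat = 237 * 383 / 6919
Q_lat = 13.12 kW

13.12


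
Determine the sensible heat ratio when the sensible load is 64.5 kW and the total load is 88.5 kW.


SHR = Q_sensible / Q_total
SHR = 64.5 / 88.5
SHR = 0.729

0.729


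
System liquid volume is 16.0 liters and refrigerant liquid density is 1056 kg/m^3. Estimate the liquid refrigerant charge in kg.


Charge = V * rho / 1000
Charge = 16.0 * 1056 / 1000
Charge = 16.9 kg

16.9


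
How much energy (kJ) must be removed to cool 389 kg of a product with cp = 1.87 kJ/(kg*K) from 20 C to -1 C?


dT = 20 - (-1) = 21 K
Q = m * cp * dT = 389 * 1.87 * 21
Q = 15276 kJ

15276


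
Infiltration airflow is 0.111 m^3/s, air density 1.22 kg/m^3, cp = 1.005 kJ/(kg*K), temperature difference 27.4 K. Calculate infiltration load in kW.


Q = V_dot * rho * cp * dT
Q = 0.111 * 1.22 * 1.005 * 27.4
Q = 3.729 kW

3.729


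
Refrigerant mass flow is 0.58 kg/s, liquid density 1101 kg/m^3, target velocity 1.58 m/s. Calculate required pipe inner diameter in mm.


A = m_dot / (rho * v) = 0.58 / (1101 * 1.58) = 0.0003334138125 m^2
d = sqrt(4*A/pi) * 1000
d = 20.6 mm

20.6


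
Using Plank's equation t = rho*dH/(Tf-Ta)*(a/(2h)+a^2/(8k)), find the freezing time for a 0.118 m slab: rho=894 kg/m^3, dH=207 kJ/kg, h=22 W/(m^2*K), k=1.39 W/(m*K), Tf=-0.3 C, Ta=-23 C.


dT = -0.3 - (-23) = 22.7 K
term1 = a/(2h) = 0.118/(2*22) = 0.002681818182
term2 = a^2/(8k) = 0.118^2/(8*1.39) = 0.001252158273
t = rho*dH*1000/dT * (term1 + term2)
t = 894*207*1000/22.7 * (0.002681818182 + 0.001252158273)
t = 32071 s

32071


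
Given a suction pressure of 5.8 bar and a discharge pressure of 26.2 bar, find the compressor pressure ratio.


PR = P_high / P_low
PR = 26.2 / 5.8
PR = 4.517

4.517


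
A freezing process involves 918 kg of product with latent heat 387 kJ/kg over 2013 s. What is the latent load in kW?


Q_lat = m * h_fg / t
Q_lat = 918 * 387 / 2013
Q_lat = 176.49 kW

176.49


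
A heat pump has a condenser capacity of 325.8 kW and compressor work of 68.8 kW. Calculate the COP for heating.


COP_hp = Q_cond / W
COP_hp = 325.8 / 68.8
COP_hp = 4.735

4.735


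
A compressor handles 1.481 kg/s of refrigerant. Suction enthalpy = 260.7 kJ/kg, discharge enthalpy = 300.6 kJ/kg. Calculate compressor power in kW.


dh = 300.6 - 260.7 = 39.9 kJ/kg
W = m_dot * dh = 1.481 * 39.9 = 59.09 kW

59.09


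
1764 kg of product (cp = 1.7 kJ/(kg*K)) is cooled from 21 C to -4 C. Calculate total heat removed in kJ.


dT = 21 - (-4) = 25 K
Q = m * cp * dT = 1764 * 1.7 * 25
Q = 74970 kJ

74970


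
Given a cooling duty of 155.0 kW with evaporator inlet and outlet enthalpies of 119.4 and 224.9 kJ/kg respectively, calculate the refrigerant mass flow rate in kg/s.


dh = 224.9 - 119.4 = 105.5 kJ/kg
m_dot = Q / dh = 155.0 / 105.5 = 1.4692 kg/s

1.4692


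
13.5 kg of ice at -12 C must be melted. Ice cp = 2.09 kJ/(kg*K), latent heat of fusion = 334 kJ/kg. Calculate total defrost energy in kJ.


Sensible heat = cp * dT = 2.09 * 12 = 25.08 kJ/kg
Total per kg = 25.08 + 334 = 359.08 kJ/kg
Q = m * total = 13.5 * 359.08
Q = 4847.6 kJ

4847.6


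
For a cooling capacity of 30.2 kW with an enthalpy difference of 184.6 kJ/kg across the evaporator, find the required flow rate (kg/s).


m_dot = Q / dh
m_dot = 30.2 / 184.6
m_dot = 0.1636 kg/s

0.1636


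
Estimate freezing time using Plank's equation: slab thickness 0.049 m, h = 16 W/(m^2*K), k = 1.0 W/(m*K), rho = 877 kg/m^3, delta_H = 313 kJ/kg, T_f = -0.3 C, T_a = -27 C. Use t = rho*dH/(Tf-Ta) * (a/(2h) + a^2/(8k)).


dT = -0.3 - (-27) = 26.7 K
term1 = a/(2h) = 0.049/(2*16) = 0.00153125
term2 = a^2/(8k) = 0.049^2/(8*1.0) = 0.000300125
t = rho*dH*1000/dT * (term1 + term2)
t = 877*313*1000/26.7 * (0.00153125 + 0.000300125)
t = 18828 s

18828


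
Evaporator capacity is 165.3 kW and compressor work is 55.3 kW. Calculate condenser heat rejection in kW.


Q_cond = Q_evap + W
Q_cond = 165.3 + 55.3
Q_cond = 220.6 kW

220.6


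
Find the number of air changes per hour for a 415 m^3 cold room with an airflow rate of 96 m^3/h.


ACH = flow / volume
ACH = 96 / 415
ACH = 0.231

0.231


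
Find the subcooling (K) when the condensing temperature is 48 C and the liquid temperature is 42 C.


Subcooling = T_cond - T_liquid
Subcooling = 48 - 42
Subcooling = 6 K

6


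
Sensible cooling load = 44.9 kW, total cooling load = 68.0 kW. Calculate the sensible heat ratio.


SHR = Q_sensible / Q_total
SHR = 44.9 / 68.0
SHR = 0.66

0.66


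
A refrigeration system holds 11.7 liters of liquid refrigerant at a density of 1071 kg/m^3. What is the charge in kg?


Charge = V * rho / 1000
Charge = 11.7 * 1071 / 1000
Charge = 12.53 kg

12.53


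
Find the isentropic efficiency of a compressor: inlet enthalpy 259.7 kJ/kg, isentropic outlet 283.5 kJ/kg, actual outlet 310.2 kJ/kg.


dh_ideal = 283.5 - 259.7 = 23.8 kJ/kg
dh_actual = 310.2 - 259.7 = 50.5 kJ/kg
eta_s = dh_ideal / dh_actual = 23.8 / 50.5
eta_s = 0.4713

0.4713


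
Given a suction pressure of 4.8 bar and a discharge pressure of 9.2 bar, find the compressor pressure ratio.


PR = P_high / P_low
PR = 9.2 / 4.8
PR = 1.917

1.917


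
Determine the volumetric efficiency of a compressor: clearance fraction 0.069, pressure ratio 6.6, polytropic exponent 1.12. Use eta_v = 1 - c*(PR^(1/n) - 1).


PR^(1/n) = 6.6^(1/1.12) = 5.39182337
eta_v = 1 - 0.069 * (5.39182337 - 1)
eta_v = 0.697

0.697


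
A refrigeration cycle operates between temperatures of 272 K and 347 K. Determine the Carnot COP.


dT = 347 - 272 = 75 K
COP_carnot = T_cold / dT = 272 / 75
COP_carnot = 3.627

3.627


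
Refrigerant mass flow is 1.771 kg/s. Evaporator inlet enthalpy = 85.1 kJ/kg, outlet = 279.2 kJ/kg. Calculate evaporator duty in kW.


dh = 279.2 - 85.1 = 194.1 kJ/kg
Q_evap = m_dot * dh = 1.771 * 194.1
Q_evap = 343.75 kW

343.75


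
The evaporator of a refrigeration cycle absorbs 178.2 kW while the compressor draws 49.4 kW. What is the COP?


COP = Q_evap / W
COP = 178.2 / 49.4
COP = 3.607

3.607


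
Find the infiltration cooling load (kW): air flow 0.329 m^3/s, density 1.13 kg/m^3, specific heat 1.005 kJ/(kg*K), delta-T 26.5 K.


Q = V_dot * rho * cp * dT
Q = 0.329 * 1.13 * 1.005 * 26.5
Q = 9.901 kW

9.901


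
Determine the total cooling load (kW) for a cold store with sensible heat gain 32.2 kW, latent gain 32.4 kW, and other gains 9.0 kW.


Q_total = Q_s + Q_l + Q_misc
Q_total = 32.2 + 32.4 + 9.0
Q_total = 73.6 kW

73.6


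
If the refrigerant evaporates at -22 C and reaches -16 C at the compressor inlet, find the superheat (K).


Superheat = T_suction - T_evap
Superheat = -16 - (-22)
Superheat = 6 K

6


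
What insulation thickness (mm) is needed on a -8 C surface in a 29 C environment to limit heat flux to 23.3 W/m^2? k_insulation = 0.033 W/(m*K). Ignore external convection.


dT = 29 - (-8) = 37 K
thickness = k * dT / q_max * 1000
thickness = 0.033 * 37 / 23.3 * 1000
thickness = 52.4 mm

52.4


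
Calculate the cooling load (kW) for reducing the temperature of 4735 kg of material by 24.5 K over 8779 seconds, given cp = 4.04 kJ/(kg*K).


Q = m * cp * dT / t
Q = 4735 * 4.04 * 24.5 / 8779
Q = 53.385 kW

53.385


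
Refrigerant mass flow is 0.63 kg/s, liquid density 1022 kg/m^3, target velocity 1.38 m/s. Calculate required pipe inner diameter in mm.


A = m_dot / (rho * v) = 0.63 / (1022 * 1.38) = 0.000446694461 m^2
d = sqrt(4*A/pi) * 1000
d = 23.8 mm

23.8


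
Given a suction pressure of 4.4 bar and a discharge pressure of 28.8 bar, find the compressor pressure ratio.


PR = P_high / P_low
PR = 28.8 / 4.4
PR = 6.545

6.545


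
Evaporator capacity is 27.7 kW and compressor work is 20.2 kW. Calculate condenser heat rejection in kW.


Q_cond = Q_evap + W
Q_cond = 27.7 + 20.2
Q_cond = 47.9 kW

47.9


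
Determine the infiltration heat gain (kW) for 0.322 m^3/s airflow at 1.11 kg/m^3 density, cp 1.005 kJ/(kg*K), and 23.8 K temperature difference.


Q = V_dot * rho * cp * dT
Q = 0.322 * 1.11 * 1.005 * 23.8
Q = 8.549 kW

8.549


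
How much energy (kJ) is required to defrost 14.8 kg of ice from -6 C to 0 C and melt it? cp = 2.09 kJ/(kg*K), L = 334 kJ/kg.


Sensible heat = cp * dT = 2.09 * 6 = 12.54 kJ/kg
Total per kg = 12.54 + 334 = 346.54 kJ/kg
Q = m * total = 14.8 * 346.54
Q = 5128.8 kJ

5128.8


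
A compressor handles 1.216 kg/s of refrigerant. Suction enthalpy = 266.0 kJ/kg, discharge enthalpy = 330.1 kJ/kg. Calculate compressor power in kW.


dh = 330.1 - 266.0 = 64.1 kJ/kg
W = m_dot * dh = 1.216 * 64.1 = 77.95 kW

77.95


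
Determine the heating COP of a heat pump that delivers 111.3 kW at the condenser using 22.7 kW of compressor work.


COP_hp = Q_cond / W
COP_hp = 111.3 / 22.7
COP_hp = 4.903

4.903


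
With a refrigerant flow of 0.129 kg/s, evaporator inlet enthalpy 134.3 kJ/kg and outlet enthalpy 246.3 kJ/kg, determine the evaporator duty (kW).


dh = 246.3 - 134.3 = 112.0 kJ/kg
Q_evap = m_dot * dh = 0.129 * 112.0
Q_evap = 14.45 kW

14.45


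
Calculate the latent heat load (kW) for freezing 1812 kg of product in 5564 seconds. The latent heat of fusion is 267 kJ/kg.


Q_lat = m * h_fg / t
Q_lat = 1812 * 267 / 5564
Q_lat = 86.95 kW

86.95


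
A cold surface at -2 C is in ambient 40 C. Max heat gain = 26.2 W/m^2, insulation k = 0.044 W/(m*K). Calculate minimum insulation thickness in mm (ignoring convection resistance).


dT = 40 - (-2) = 42 K
thickness = k * dT / q_max * 1000
thickness = 0.044 * 42 / 26.2 * 1000
thickness = 70.5 mm

70.5


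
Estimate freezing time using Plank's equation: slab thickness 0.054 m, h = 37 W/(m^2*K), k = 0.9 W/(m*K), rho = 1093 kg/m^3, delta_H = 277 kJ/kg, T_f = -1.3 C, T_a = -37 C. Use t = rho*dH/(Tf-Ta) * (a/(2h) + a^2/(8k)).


dT = -1.3 - (-37) = 35.7 K
term1 = a/(2h) = 0.054/(2*37) = 0.0007297297297
term2 = a^2/(8k) = 0.054^2/(8*0.9) = 0.000405
t = rho*dH*1000/dT * (term1 + term2)
t = 1093*277*1000/35.7 * (0.0007297297297 + 0.000405)
t = 9623 s

9623


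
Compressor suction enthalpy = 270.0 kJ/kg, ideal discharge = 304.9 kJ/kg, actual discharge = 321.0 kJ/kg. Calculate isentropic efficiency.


dh_ideal = 304.9 - 270.0 = 34.9 kJ/kg
dh_actual = 321.0 - 270.0 = 51.0 kJ/kg
eta_s = dh_ideal / dh_actual = 34.9 / 51.0
eta_s = 0.6843

0.6843


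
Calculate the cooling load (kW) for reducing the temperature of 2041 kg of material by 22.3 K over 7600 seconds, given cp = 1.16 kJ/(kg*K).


Q = m * cp * dT / t
Q = 2041 * 1.16 * 22.3 / 7600
Q = 6.947 kW

6.947


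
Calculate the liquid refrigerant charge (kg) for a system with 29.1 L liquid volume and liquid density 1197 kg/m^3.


Charge = V * rho / 1000
Charge = 29.1 * 1197 / 1000
Charge = 34.83 kg

34.83


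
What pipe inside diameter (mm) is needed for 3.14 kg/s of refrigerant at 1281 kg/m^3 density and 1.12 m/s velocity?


A = m_dot / (rho * v) = 3.14 / (1281 * 1.12) = 0.00218858035 m^2
d = sqrt(4*A/pi) * 1000
d = 52.8 mm

52.8


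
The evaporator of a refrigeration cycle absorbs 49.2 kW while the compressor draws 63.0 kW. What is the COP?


COP = Q_evap / W
COP = 49.2 / 63.0
COP = 0.781

0.781


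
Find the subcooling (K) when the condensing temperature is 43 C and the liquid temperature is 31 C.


Subcooling = T_cond - T_liquid
Subcooling = 43 - 31
Subcooling = 12 K

12


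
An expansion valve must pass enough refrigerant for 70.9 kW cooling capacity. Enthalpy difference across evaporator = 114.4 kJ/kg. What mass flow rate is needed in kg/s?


m_dot = Q / dh
m_dot = 70.9 / 114.4
m_dot = 0.6198 kg/s

0.6198


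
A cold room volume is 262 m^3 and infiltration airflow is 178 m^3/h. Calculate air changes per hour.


ACH = flow / volume
ACH = 178 / 262
ACH = 0.679

0.679


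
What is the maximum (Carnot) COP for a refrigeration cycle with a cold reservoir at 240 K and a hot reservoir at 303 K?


dT = 303 - 240 = 63 K
COP_carnot = T_cold / dT = 240 / 63
COP_carnot = 3.81

3.81


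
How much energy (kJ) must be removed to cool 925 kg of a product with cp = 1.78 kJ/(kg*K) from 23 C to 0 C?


dT = 23 - (0) = 23 K
Q = m * cp * dT = 925 * 1.78 * 23
Q = 37870 kJ

37870


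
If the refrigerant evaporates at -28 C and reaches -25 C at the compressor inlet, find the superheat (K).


Superheat = T_suction - T_evap
Superheat = -25 - (-28)
Superheat = 3 K

3


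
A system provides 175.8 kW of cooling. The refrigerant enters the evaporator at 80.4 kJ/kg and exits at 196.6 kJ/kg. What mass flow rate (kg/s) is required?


dh = 196.6 - 80.4 = 116.2 kJ/kg
m_dot = Q / dh = 175.8 / 116.2 = 1.5129 kg/s

1.5129


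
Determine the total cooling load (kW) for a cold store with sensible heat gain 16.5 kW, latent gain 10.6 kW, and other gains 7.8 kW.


Q_total = Q_s + Q_l + Q_misc
Q_total = 16.5 + 10.6 + 7.8
Q_total = 34.9 kW

34.9


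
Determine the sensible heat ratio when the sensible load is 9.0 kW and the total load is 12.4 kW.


SHR = Q_sensible / Q_total
SHR = 9.0 / 12.4
SHR = 0.726

0.726


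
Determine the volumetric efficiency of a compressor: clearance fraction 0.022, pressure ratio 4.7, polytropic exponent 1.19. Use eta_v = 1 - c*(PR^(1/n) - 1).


PR^(1/n) = 4.7^(1/1.19) = 3.67103154
eta_v = 1 - 0.022 * (3.67103154 - 1)
eta_v = 0.9412

0.9412


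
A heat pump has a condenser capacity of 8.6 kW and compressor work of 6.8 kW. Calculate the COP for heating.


COP_hp = Q_cond / W
COP_hp = 8.6 / 6.8
COP_hp = 1.265

1.265


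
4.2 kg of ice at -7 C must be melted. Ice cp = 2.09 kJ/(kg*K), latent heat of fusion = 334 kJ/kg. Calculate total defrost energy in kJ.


Sensible heat = cp * dT = 2.09 * 7 = 14.63 kJ/kg
Total per kg = 14.63 + 334 = 348.63 kJ/kg
Q = m * total = 4.2 * 348.63
Q = 1464.2 kJ

1464.2


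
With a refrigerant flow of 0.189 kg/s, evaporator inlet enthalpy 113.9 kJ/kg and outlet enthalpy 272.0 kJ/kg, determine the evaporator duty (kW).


dh = 272.0 - 113.9 = 158.1 kJ/kg
Q_evap = m_dot * dh = 0.189 * 158.1
Q_evap = 29.88 kW

29.88


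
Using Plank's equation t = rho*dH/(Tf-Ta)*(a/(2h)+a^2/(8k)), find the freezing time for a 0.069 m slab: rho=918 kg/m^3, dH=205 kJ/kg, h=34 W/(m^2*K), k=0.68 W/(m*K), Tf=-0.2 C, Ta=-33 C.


dT = -0.2 - (-33) = 32.8 K
term1 = a/(2h) = 0.069/(2*34) = 0.001014705882
term2 = a^2/(8k) = 0.069^2/(8*0.68) = 0.0008751838235
t = rho*dH*1000/dT * (term1 + term2)
t = 918*205*1000/32.8 * (0.001014705882 + 0.0008751838235)
t = 10843 s

10843


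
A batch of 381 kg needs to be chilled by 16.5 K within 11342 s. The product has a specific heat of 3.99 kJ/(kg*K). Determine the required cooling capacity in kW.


Q = m * cp * dT / t
Q = 381 * 3.99 * 16.5 / 11342
Q = 2.212 kW

2.212


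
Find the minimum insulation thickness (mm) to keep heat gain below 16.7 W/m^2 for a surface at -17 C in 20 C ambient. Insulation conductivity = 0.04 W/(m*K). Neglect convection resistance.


dT = 20 - (-17) = 37 K
thickness = k * dT / q_max * 1000
thickness = 0.04 * 37 / 16.7 * 1000
thickness = 88.6 mm

88.6


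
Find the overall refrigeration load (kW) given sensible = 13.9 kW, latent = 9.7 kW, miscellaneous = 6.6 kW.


Q_total = Q_s + Q_l + Q_misc
Q_total = 13.9 + 9.7 + 6.6
Q_total = 30.2 kW

30.2


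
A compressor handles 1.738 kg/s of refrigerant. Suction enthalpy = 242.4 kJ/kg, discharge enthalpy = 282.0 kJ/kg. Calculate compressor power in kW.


dh = 282.0 - 242.4 = 39.6 kJ/kg
W = m_dot * dh = 1.738 * 39.6 = 68.82 kW

68.82


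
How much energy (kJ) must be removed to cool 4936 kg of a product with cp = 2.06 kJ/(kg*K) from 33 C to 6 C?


dT = 33 - (6) = 27 K
Q = m * cp * dT = 4936 * 2.06 * 27
Q = 274540 kJ

274540


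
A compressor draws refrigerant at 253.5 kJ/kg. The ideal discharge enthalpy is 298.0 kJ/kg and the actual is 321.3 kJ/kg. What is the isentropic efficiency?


dh_ideal = 298.0 - 253.5 = 44.5 kJ/kg
dh_actual = 321.3 - 253.5 = 67.8 kJ/kg
eta_s = dh_ideal / dh_actual = 44.5 / 67.8
eta_s = 0.6563

0.6563


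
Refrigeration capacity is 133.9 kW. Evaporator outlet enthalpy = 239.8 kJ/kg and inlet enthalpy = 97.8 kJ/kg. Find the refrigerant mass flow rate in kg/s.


dh = 239.8 - 97.8 = 142.0 kJ/kg
m_dot = Q / dh = 133.9 / 142.0 = 0.943 kg/s

0.943
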